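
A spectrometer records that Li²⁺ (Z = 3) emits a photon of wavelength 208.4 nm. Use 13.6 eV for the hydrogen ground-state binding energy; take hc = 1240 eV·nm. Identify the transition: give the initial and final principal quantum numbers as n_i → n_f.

n_i = 4, n_f = 3

The photon energy is ΔE = hc/λ = 1240 / 208.4 = 5.950 eV.
With Z = 3, ΔE = 122.4 × (1/n_f² − 1/n_i²), so 1/n_f² − 1/n_i² = 0.04861.
Trying n_f = 3 gives 1/n_i² = 0.06250, i.e. n_i ≈ 4; this pair matches.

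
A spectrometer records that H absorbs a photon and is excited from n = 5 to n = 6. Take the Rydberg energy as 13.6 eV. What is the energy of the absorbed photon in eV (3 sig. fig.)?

E_6 = −13.60/36 = −0.3778 eV and E_5 = −13.60/25 = −0.5440 eV.
The photon energy is |E_6 − E_5| = 0.166 eV.

0.166 eV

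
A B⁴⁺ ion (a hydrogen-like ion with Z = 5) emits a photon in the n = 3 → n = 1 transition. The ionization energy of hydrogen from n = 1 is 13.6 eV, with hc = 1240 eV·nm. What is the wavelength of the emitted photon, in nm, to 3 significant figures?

4.10 nm

For Z = 5 the level energies scale as Z², so the effective Rydberg energy is 13.6 × 25 = 340.0 eV.
ΔE = 340.0 × (1/1² − 1/3²) = 340.0 × 0.8889 = 302.2 eV.
λ = hc/ΔE = 1240 / 302.2 = 4.10 nm.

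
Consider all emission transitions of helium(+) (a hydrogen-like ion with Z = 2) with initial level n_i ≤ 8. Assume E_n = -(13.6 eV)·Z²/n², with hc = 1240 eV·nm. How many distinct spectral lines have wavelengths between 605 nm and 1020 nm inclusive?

3

Enumerate all n_i → n_f pairs with 1 ≤ n_f < n_i ≤ 8 and compute λ = 1240 / [13.6·4·(1/n_f² − 1/n_i²)].
Lines falling in [605, 1020] nm: 6→4 (656.5 nm), 8→5 (935.1 nm), 5→4 (1013 nm).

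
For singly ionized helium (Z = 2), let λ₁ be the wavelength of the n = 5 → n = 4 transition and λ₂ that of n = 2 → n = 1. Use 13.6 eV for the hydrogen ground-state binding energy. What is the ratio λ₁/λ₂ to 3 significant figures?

λ ∝ 1/ΔE ∝ 1/(1/n_f² − 1/n_i²), and the Z² and hc factors cancel in the ratio.
λ₁/λ₂ = (1/1² − 1/2²)/(1/4² − 1/5²) = 0.7500/0.02250 = 33.3.

33.3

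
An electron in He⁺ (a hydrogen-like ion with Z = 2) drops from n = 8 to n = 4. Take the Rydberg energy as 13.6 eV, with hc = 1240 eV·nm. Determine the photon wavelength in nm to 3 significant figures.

486 nm

For Z = 2 the level energies scale as Z², so the effective Rydberg energy is 13.6 × 4 = 54.40 eV.
ΔE = 54.40 × (1/4² − 1/8²) = 54.40 × 0.04688 = 2.550 eV.
λ = hc/ΔE = 1240 / 2.550 = 486 nm.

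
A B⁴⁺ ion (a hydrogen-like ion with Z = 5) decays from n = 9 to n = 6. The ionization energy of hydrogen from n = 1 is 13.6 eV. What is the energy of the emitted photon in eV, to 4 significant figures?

5.247 eV

The Bohr energies scale as Z², so for Z = 5: E_n = −340.0/n² eV.
E_9 = −340.0/81 = −4.198 eV and E_6 = −340.0/36 = −9.444 eV.
The photon energy is |E_9 − E_6| = 5.247 eV.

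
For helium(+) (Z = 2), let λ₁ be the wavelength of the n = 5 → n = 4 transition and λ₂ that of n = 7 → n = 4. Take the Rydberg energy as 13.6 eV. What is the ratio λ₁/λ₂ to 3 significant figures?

λ ∝ 1/ΔE ∝ 1/(1/n_f² − 1/n_i²), and the Z² and hc factors cancel in the ratio.
λ₁/λ₂ = (1/4² − 1/7²)/(1/4² − 1/5²) = 0.04209/0.02250 = 1.87.

1.87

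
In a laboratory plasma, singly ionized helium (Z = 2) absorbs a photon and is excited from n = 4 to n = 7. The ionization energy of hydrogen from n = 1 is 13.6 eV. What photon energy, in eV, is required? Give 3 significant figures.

The Bohr energies scale as Z², so for Z = 2: E_n = −54.40/n² eV.
E_7 = −54.40/49 = −1.110 eV and E_4 = −54.40/16 = −3.400 eV.
The photon energy is |E_7 − E_4| = 2.29 eV.

2.29 eV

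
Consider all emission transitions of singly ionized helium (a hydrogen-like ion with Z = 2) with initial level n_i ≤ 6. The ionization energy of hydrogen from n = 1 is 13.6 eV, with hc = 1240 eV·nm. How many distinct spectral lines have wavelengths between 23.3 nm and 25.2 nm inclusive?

3

Enumerate all n_i → n_f pairs with 1 ≤ n_f < n_i ≤ 6 and compute λ = 1240 / [13.6·4·(1/n_f² − 1/n_i²)].
Lines falling in [23.3, 25.2] nm: 6→1 (23.45 nm), 5→1 (23.74 nm), 4→1 (24.31 nm).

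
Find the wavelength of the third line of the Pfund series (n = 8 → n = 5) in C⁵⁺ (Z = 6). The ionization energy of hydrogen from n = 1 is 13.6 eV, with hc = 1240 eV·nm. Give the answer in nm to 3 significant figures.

104 nm

The Pfund series terminates on n_f = 5; the third line has n_i = 5+3 = 8.
ΔE = 489.6 × (1/5² − 1/8²) = 11.93 eV.
λ = 1240 / 11.93 = 104 nm.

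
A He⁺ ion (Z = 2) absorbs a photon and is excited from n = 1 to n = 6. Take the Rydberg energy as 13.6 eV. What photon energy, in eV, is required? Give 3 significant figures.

The Bohr energies scale as Z², so for Z = 2: E_n = −54.40/n² eV.
E_6 = −54.40/36 = −1.511 eV and E_1 = −54.40/1 = −54.40 eV.
The photon energy is |E_6 − E_1| = 52.9 eV.

52.9 eV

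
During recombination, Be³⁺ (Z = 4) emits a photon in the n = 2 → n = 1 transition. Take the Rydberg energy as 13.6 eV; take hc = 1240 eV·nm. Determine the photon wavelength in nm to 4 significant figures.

7.598 nm

For Z = 4 the level energies scale as Z², so the effective Rydberg energy is 13.6 × 16 = 217.6 eV.
ΔE = 217.6 × (1/1² − 1/2²) = 217.6 × 0.7500 = 163.2 eV.
λ = hc/ΔE = 1240 / 163.2 = 7.598 nm.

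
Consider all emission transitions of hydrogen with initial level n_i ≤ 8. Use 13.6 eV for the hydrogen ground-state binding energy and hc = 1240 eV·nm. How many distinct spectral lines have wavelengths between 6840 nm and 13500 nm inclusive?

Enumerate all n_i → n_f pairs with 1 ≤ n_f < n_i ≤ 8 and compute λ = 1240 / [13.6·1·(1/n_f² − 1/n_i²)].
Lines falling in [6840, 13500] nm: 6→5 (7460 nm), 8→6 (7503 nm), 7→6 (12370 nm).

3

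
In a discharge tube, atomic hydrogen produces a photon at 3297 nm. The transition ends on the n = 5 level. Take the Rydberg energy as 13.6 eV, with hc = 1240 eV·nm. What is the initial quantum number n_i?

n_i = 9

The photon energy is ΔE = hc/λ = 1240 / 3297 = 0.3761 eV.
With Z = 1, ΔE = 13.60 × (1/n_f² − 1/n_i²), so 1/n_f² − 1/n_i² = 0.02765.
With n_f = 5: 1/n_i² = 1/25 − 0.02765 = 0.01235, so n_i ≈ 9.00.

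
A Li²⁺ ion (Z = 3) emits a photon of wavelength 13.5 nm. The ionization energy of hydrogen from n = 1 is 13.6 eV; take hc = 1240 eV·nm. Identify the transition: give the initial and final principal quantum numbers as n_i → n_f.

The photon energy is ΔE = hc/λ = 1240 / 13.5 = 91.85 eV.
With Z = 3, ΔE = 122.4 × (1/n_f² − 1/n_i²), so 1/n_f² − 1/n_i² = 0.7504.
Trying n_f = 1 gives 1/n_i² = 0.2496, i.e. n_i ≈ 2; this pair matches.

n_i = 2, n_f = 1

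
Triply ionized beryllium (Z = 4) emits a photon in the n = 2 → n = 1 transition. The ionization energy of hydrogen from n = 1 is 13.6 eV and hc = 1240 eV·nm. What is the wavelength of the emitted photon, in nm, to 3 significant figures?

For Z = 4 the level energies scale as Z², so the effective Rydberg energy is 13.6 × 16 = 217.6 eV.
ΔE = 217.6 × (1/1² − 1/2²) = 217.6 × 0.7500 = 163.2 eV.
λ = hc/ΔE = 1240 / 163.2 = 7.60 nm.

7.60 nm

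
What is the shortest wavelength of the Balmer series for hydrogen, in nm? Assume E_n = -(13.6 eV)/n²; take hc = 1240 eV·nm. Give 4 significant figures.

The Balmer series has lower level n_f = 2; the series limit corresponds to n_i → ∞.
ΔE_max = 13.6 × 1 / 2² = 3.400 eV.
λ_min = 1240 / 3.400 = 364.7 nm.

364.7 nm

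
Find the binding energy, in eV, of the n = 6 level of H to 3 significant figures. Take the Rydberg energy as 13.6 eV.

0.378 eV

E_6 = −13.60/36 = −0.378 eV, so ionization (to E = 0) requires 0.378 eV.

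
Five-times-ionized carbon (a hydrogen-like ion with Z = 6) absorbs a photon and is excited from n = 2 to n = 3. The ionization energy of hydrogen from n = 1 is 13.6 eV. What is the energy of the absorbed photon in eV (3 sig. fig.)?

68.0 eV

The Bohr energies scale as Z², so for Z = 6: E_n = −489.6/n² eV.
E_3 = −489.6/9 = −54.40 eV and E_2 = −489.6/4 = −122.4 eV.
The photon energy is |E_3 − E_2| = 68.0 eV.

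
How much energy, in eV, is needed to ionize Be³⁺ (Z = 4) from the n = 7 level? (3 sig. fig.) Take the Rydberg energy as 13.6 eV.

4.44 eV

E_n = −13.6 Z²/n² = −217.6/n² eV for Z = 4.
E_7 = −217.6/49 = −4.44 eV, so ionization (to E = 0) requires 4.44 eV.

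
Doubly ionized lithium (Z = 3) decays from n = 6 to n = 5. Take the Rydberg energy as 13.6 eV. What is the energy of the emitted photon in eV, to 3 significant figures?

The Bohr energies scale as Z², so for Z = 3: E_n = −122.4/n² eV.
E_6 = −122.4/36 = −3.400 eV and E_5 = −122.4/25 = −4.896 eV.
The photon energy is |E_6 − E_5| = 1.50 eV.

1.50 eV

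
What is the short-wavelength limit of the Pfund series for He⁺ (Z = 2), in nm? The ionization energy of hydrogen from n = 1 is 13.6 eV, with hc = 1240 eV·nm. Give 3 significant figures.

The Pfund series has lower level n_f = 5; the series limit corresponds to n_i → ∞.
ΔE_max = 13.6 × 4 / 5² = 2.176 eV.
λ_min = 1240 / 2.176 = 570 nm.

570 nm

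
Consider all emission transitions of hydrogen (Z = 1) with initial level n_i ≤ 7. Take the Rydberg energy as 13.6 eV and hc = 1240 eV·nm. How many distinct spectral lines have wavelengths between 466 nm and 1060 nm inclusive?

3

Enumerate all n_i → n_f pairs with 1 ≤ n_f < n_i ≤ 7 and compute λ = 1240 / [13.6·1·(1/n_f² − 1/n_i²)].
Lines falling in [466, 1060] nm: 4→2 (486.3 nm), 3→2 (656.5 nm), 7→3 (1005 nm).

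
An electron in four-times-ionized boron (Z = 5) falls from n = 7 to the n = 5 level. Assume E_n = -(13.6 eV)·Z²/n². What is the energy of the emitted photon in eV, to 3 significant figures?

6.66 eV

The Bohr energies scale as Z², so for Z = 5: E_n = −340.0/n² eV.
E_7 = −340.0/49 = −6.939 eV and E_5 = −340.0/25 = −13.60 eV.
The photon energy is |E_7 − E_5| = 6.66 eV.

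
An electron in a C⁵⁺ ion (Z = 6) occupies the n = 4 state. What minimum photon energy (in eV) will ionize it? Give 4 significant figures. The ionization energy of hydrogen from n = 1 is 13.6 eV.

E_n = −13.6 Z²/n² = −489.6/n² eV for Z = 6.
E_4 = −489.6/16 = −30.60 eV, so ionization (to E = 0) requires 30.60 eV.

30.60 eV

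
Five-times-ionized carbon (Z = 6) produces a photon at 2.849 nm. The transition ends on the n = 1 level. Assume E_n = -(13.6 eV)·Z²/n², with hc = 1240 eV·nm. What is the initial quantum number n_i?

The photon energy is ΔE = hc/λ = 1240 / 2.849 = 435.2 eV.
With Z = 6, ΔE = 489.6 × (1/n_f² − 1/n_i²), so 1/n_f² − 1/n_i² = 0.8890.
With n_f = 1: 1/n_i² = 1/1 − 0.8890 = 0.1110, so n_i ≈ 3.00.

n_i = 3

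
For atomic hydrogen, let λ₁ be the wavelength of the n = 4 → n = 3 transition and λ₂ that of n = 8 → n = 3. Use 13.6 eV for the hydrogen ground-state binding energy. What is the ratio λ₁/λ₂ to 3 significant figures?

1.96

λ ∝ 1/ΔE ∝ 1/(1/n_f² − 1/n_i²), and the Z² and hc factors cancel in the ratio.
λ₁/λ₂ = (1/3² − 1/8²)/(1/3² − 1/4²) = 0.09549/0.04861 = 1.96.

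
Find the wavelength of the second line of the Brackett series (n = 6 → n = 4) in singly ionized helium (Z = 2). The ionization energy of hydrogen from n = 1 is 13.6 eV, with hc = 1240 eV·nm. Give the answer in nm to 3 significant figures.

The Brackett series terminates on n_f = 4; the second line has n_i = 4+2 = 6.
ΔE = 54.40 × (1/4² − 1/6²) = 1.889 eV.
λ = 1240 / 1.889 = 656 nm.

656 nm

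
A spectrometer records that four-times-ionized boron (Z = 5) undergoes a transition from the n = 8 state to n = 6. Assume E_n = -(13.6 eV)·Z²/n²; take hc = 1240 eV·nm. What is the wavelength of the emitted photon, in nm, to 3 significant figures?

300 nm

For Z = 5 the level energies scale as Z², so the effective Rydberg energy is 13.6 × 25 = 340.0 eV.
ΔE = 340.0 × (1/6² − 1/8²) = 340.0 × 0.01215 = 4.132 eV.
λ = hc/ΔE = 1240 / 4.132 = 300 nm.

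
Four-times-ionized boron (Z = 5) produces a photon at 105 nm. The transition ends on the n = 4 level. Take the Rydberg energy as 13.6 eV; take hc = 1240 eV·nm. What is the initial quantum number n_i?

The photon energy is ΔE = hc/λ = 1240 / 105 = 11.81 eV.
With Z = 5, ΔE = 340.0 × (1/n_f² − 1/n_i²), so 1/n_f² − 1/n_i² = 0.03473.
With n_f = 4: 1/n_i² = 1/16 − 0.03473 = 0.02777, so n_i ≈ 6.00.

n_i = 6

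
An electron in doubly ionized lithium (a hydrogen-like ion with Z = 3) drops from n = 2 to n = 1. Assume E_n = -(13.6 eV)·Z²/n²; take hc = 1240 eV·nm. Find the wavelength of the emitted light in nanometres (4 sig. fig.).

For Z = 3 the level energies scale as Z², so the effective Rydberg energy is 13.6 × 9 = 122.4 eV.
ΔE = 122.4 × (1/1² − 1/2²) = 122.4 × 0.7500 = 91.80 eV.
λ = hc/ΔE = 1240 / 91.80 = 13.51 nm.

13.51 nm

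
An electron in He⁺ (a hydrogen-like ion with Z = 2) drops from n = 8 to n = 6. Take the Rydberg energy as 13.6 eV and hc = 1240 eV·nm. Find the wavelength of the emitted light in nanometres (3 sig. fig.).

For Z = 2 the level energies scale as Z², so the effective Rydberg energy is 13.6 × 4 = 54.40 eV.
ΔE = 54.40 × (1/6² − 1/8²) = 54.40 × 0.01215 = 0.6611 eV.
λ = hc/ΔE = 1240 / 0.6611 = 1880 nm.

1880 nm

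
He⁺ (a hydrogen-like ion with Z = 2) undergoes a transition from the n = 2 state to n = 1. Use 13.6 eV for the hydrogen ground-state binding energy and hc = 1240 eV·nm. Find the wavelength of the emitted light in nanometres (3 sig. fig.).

30.4 nm

For Z = 2 the level energies scale as Z², so the effective Rydberg energy is 13.6 × 4 = 54.40 eV.
ΔE = 54.40 × (1/1² − 1/2²) = 54.40 × 0.7500 = 40.80 eV.
λ = hc/ΔE = 1240 / 40.80 = 30.4 nm.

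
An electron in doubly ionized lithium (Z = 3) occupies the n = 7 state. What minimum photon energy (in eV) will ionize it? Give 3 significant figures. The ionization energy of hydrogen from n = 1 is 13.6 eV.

E_n = −13.6 Z²/n² = −122.4/n² eV for Z = 3.
E_7 = −122.4/49 = −2.50 eV, so ionization (to E = 0) requires 2.50 eV.

2.50 eV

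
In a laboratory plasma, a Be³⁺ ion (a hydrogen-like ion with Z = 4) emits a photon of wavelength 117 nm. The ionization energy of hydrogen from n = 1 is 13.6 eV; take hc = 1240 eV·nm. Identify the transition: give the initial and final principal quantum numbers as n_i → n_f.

n_i = 4, n_f = 3

The photon energy is ΔE = hc/λ = 1240 / 117 = 10.60 eV.
With Z = 4, ΔE = 217.6 × (1/n_f² − 1/n_i²), so 1/n_f² − 1/n_i² = 0.04871.
Trying n_f = 3 gives 1/n_i² = 0.06241, i.e. n_i ≈ 4; this pair matches.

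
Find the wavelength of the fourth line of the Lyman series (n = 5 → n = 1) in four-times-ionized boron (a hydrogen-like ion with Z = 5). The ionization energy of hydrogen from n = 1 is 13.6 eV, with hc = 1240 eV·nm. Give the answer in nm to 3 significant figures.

The Lyman series terminates on n_f = 1; the fourth line has n_i = 1+4 = 5.
ΔE = 340.0 × (1/1² − 1/5²) = 326.4 eV.
λ = 1240 / 326.4 = 3.80 nm.

3.80 nm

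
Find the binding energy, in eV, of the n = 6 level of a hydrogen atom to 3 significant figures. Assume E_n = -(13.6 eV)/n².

0.378 eV

E_6 = −13.60/36 = −0.378 eV, so ionization (to E = 0) requires 0.378 eV.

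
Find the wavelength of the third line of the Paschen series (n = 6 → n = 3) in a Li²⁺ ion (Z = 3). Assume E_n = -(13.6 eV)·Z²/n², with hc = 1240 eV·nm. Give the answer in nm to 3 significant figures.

The Paschen series terminates on n_f = 3; the third line has n_i = 3+3 = 6.
ΔE = 122.4 × (1/3² − 1/6²) = 10.20 eV.
λ = 1240 / 10.20 = 122 nm.

122 nm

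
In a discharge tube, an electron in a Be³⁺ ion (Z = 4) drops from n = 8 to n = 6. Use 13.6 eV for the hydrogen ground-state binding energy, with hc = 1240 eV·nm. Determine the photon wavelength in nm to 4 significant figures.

468.9 nm

For Z = 4 the level energies scale as Z², so the effective Rydberg energy is 13.6 × 16 = 217.6 eV.
ΔE = 217.6 × (1/6² − 1/8²) = 217.6 × 0.01215 = 2.644 eV.
λ = hc/ΔE = 1240 / 2.644 = 468.9 nm.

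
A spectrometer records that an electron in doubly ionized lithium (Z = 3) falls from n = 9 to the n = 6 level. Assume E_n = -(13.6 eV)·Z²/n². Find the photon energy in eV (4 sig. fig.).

The Bohr energies scale as Z², so for Z = 3: E_n = −122.4/n² eV.
E_9 = −122.4/81 = −1.511 eV and E_6 = −122.4/36 = −3.400 eV.
The photon energy is |E_9 − E_6| = 1.889 eV.

1.889 eV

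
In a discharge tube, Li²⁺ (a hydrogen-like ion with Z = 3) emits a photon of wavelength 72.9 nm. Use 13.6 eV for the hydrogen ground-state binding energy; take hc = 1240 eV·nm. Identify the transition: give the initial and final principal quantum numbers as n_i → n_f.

The photon energy is ΔE = hc/λ = 1240 / 72.9 = 17.01 eV.
With Z = 3, ΔE = 122.4 × (1/n_f² − 1/n_i²), so 1/n_f² − 1/n_i² = 0.1390.
Trying n_f = 2 gives 1/n_i² = 0.1110, i.e. n_i ≈ 3; this pair matches.

n_i = 3, n_f = 2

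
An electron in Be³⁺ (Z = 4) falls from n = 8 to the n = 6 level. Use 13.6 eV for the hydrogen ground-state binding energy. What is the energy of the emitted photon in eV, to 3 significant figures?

The Bohr energies scale as Z², so for Z = 4: E_n = −217.6/n² eV.
E_8 = −217.6/64 = −3.400 eV and E_6 = −217.6/36 = −6.044 eV.
The photon energy is |E_8 − E_6| = 2.64 eV.

2.64 eV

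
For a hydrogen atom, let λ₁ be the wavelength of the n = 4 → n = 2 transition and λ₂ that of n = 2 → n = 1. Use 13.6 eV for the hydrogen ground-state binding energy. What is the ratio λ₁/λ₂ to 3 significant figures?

4.00

λ ∝ 1/ΔE ∝ 1/(1/n_f² − 1/n_i²), and the Z² and hc factors cancel in the ratio.
λ₁/λ₂ = (1/1² − 1/2²)/(1/2² − 1/4²) = 0.7500/0.1875 = 4.00.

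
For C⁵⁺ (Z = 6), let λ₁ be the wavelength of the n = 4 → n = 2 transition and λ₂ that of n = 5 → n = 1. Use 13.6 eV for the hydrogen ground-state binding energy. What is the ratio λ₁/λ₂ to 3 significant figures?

5.12

λ ∝ 1/ΔE ∝ 1/(1/n_f² − 1/n_i²), and the Z² and hc factors cancel in the ratio.
λ₁/λ₂ = (1/1² − 1/5²)/(1/2² − 1/4²) = 0.9600/0.1875 = 5.12.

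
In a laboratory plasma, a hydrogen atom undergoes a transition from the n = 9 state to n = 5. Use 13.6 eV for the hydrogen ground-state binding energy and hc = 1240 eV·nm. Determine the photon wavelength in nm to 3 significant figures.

ΔE = 13.60 × (1/5² − 1/9²) = 13.60 × 0.02765 = 0.3761 eV.
λ = hc/ΔE = 1240 / 0.3761 = 3300 nm.
This line belongs to the Pfund series.

3300 nm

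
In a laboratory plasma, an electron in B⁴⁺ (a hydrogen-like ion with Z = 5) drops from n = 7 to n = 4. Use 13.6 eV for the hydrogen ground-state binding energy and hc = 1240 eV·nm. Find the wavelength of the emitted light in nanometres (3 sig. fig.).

86.6 nm

For Z = 5 the level energies scale as Z², so the effective Rydberg energy is 13.6 × 25 = 340.0 eV.
ΔE = 340.0 × (1/4² − 1/7²) = 340.0 × 0.04209 = 14.31 eV.
λ = hc/ΔE = 1240 / 14.31 = 86.6 nm.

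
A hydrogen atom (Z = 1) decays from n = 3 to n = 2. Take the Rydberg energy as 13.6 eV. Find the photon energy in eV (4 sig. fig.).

E_3 = −13.60/9 = −1.511 eV and E_2 = −13.60/4 = −3.400 eV.
The photon energy is |E_3 − E_2| = 1.889 eV.

1.889 eV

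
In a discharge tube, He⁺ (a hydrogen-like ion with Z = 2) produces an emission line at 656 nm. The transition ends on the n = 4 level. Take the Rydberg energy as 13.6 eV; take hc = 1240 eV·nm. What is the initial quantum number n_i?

n_i = 6

The photon energy is ΔE = hc/λ = 1240 / 656 = 1.890 eV.
With Z = 2, ΔE = 54.40 × (1/n_f² − 1/n_i²), so 1/n_f² − 1/n_i² = 0.03475.
With n_f = 4: 1/n_i² = 1/16 − 0.03475 = 0.02775, so n_i ≈ 6.00.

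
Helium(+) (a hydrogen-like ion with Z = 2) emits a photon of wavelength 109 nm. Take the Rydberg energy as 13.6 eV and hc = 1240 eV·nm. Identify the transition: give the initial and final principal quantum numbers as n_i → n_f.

The photon energy is ΔE = hc/λ = 1240 / 109 = 11.38 eV.
With Z = 2, ΔE = 54.40 × (1/n_f² − 1/n_i²), so 1/n_f² − 1/n_i² = 0.2091.
Trying n_f = 2 gives 1/n_i² = 0.04088, i.e. n_i ≈ 5; this pair matches.

n_i = 5, n_f = 2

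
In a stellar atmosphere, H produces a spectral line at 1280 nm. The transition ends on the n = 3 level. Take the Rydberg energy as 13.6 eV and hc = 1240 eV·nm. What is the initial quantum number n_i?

n_i = 5

The photon energy is ΔE = hc/λ = 1240 / 1280 = 0.9688 eV.
With Z = 1, ΔE = 13.60 × (1/n_f² − 1/n_i²), so 1/n_f² − 1/n_i² = 0.07123.
With n_f = 3: 1/n_i² = 1/9 − 0.07123 = 0.03988, so n_i ≈ 5.01.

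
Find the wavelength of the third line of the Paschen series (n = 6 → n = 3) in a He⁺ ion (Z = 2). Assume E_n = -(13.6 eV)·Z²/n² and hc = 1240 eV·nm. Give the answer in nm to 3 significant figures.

274 nm

The Paschen series terminates on n_f = 3; the third line has n_i = 3+3 = 6.
ΔE = 54.40 × (1/3² − 1/6²) = 4.533 eV.
λ = 1240 / 4.533 = 274 nm.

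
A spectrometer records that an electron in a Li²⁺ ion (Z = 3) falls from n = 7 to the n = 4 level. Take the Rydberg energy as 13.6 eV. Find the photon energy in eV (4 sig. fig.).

5.152 eV

The Bohr energies scale as Z², so for Z = 3: E_n = −122.4/n² eV.
E_7 = −122.4/49 = −2.498 eV and E_4 = −122.4/16 = −7.650 eV.
The photon energy is |E_7 − E_4| = 5.152 eV.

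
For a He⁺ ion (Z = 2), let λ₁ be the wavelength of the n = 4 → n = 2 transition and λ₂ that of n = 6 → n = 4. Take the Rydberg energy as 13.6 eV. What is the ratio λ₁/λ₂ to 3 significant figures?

0.185

λ ∝ 1/ΔE ∝ 1/(1/n_f² − 1/n_i²), and the Z² and hc factors cancel in the ratio.
λ₁/λ₂ = (1/4² − 1/6²)/(1/2² − 1/4²) = 0.03472/0.1875 = 0.185.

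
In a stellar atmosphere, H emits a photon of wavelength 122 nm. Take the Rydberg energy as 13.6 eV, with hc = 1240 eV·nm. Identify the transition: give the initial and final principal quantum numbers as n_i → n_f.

n_i = 2, n_f = 1

The photon energy is ΔE = hc/λ = 1240 / 122 = 10.16 eV.
With Z = 1, ΔE = 13.60 × (1/n_f² − 1/n_i²), so 1/n_f² − 1/n_i² = 0.7473.
Trying n_f = 1 gives 1/n_i² = 0.2527, i.e. n_i ≈ 2; this pair matches.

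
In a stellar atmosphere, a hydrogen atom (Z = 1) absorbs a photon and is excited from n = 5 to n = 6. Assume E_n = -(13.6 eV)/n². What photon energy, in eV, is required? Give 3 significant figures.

0.166 eV

E_6 = −13.60/36 = −0.3778 eV and E_5 = −13.60/25 = −0.5440 eV.
The photon energy is |E_6 − E_5| = 0.166 eV.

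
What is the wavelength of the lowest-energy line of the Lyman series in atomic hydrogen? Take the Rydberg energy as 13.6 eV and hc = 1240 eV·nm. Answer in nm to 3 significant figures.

122 nm

The Lyman series terminates on n_f = 1; the first line has n_i = 1+1 = 2.
ΔE = 13.60 × (1/1² − 1/2²) = 10.20 eV.
λ = 1240 / 10.20 = 122 nm.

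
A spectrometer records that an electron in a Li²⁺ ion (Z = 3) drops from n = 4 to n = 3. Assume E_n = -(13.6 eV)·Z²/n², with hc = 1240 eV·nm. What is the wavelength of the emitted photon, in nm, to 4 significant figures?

208.4 nm

For Z = 3 the level energies scale as Z², so the effective Rydberg energy is 13.6 × 9 = 122.4 eV.
ΔE = 122.4 × (1/3² − 1/4²) = 122.4 × 0.04861 = 5.950 eV.
λ = hc/ΔE = 1240 / 5.950 = 208.4 nm.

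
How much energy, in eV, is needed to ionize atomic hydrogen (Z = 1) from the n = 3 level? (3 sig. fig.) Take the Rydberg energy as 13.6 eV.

1.51 eV

E_3 = −13.60/9 = −1.51 eV, so ionization (to E = 0) requires 1.51 eV.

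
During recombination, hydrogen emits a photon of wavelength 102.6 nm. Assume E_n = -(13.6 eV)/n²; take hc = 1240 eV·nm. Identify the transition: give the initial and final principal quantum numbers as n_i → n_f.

The photon energy is ΔE = hc/λ = 1240 / 102.6 = 12.09 eV.
With Z = 1, ΔE = 13.60 × (1/n_f² − 1/n_i²), so 1/n_f² − 1/n_i² = 0.8887.
Trying n_f = 1 gives 1/n_i² = 0.1113, i.e. n_i ≈ 3; this pair matches.

n_i = 3, n_f = 1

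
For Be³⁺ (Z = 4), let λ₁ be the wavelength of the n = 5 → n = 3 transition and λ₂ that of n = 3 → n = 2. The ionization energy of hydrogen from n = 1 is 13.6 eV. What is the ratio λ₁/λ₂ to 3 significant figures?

1.95

λ ∝ 1/ΔE ∝ 1/(1/n_f² − 1/n_i²), and the Z² and hc factors cancel in the ratio.
λ₁/λ₂ = (1/2² − 1/3²)/(1/3² − 1/5²) = 0.1389/0.07111 = 1.95.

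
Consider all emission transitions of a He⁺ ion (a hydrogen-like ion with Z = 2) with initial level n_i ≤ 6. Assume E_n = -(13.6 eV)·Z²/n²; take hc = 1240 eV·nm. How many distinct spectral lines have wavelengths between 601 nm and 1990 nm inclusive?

3

Enumerate all n_i → n_f pairs with 1 ≤ n_f < n_i ≤ 6 and compute λ = 1240 / [13.6·4·(1/n_f² − 1/n_i²)].
Lines falling in [601, 1990] nm: 6→4 (656.5 nm), 5→4 (1013 nm), 6→5 (1865 nm).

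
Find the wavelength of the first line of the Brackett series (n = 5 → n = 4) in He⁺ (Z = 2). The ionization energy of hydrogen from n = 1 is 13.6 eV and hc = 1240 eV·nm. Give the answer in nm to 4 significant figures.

1013 nm

The Brackett series terminates on n_f = 4; the first line has n_i = 4+1 = 5.
ΔE = 54.40 × (1/4² − 1/5²) = 1.224 eV.
λ = 1240 / 1.224 = 1013 nm.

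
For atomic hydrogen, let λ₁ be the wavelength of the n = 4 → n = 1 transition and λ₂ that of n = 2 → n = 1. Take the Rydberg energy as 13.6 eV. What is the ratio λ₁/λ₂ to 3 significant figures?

λ ∝ 1/ΔE ∝ 1/(1/n_f² − 1/n_i²), and the Z² and hc factors cancel in the ratio.
λ₁/λ₂ = (1/1² − 1/2²)/(1/1² − 1/4²) = 0.7500/0.9375 = 0.800.

0.800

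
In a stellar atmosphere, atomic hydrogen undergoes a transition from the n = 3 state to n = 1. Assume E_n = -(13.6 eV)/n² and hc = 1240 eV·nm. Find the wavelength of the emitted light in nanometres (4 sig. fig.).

ΔE = 13.60 × (1/1² − 1/3²) = 13.60 × 0.8889 = 12.09 eV.
λ = hc/ΔE = 1240 / 12.09 = 102.6 nm.
This line belongs to the Lyman series.

102.6 nm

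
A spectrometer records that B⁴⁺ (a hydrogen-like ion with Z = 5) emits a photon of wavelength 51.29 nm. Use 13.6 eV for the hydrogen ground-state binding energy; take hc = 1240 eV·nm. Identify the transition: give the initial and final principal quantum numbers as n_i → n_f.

The photon energy is ΔE = hc/λ = 1240 / 51.29 = 24.18 eV.
With Z = 5, ΔE = 340.0 × (1/n_f² − 1/n_i²), so 1/n_f² − 1/n_i² = 0.07111.
Trying n_f = 3 gives 1/n_i² = 0.04000, i.e. n_i ≈ 5; this pair matches.

n_i = 5, n_f = 3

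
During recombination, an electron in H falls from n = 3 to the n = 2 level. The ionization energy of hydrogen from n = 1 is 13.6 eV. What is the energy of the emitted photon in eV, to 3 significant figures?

E_3 = −13.60/9 = −1.511 eV and E_2 = −13.60/4 = −3.400 eV.
The photon energy is |E_3 − E_2| = 1.89 eV.

1.89 eV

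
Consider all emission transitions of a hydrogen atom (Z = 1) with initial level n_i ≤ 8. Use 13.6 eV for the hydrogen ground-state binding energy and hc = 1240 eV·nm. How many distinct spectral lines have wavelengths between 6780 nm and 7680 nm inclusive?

Enumerate all n_i → n_f pairs with 1 ≤ n_f < n_i ≤ 8 and compute λ = 1240 / [13.6·1·(1/n_f² − 1/n_i²)].
Lines falling in [6780, 7680] nm: 6→5 (7460 nm), 8→6 (7503 nm).

2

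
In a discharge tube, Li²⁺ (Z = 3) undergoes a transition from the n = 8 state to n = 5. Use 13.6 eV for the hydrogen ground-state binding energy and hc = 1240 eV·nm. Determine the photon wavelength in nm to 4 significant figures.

415.6 nm

For Z = 3 the level energies scale as Z², so the effective Rydberg energy is 13.6 × 9 = 122.4 eV.
ΔE = 122.4 × (1/5² − 1/8²) = 122.4 × 0.02438 = 2.984 eV.
λ = hc/ΔE = 1240 / 2.984 = 415.6 nm.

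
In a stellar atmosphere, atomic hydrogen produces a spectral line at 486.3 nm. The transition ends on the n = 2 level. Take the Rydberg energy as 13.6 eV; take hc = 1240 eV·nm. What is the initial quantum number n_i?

The photon energy is ΔE = hc/λ = 1240 / 486.3 = 2.550 eV.
With Z = 1, ΔE = 13.60 × (1/n_f² − 1/n_i²), so 1/n_f² − 1/n_i² = 0.1875.
With n_f = 2: 1/n_i² = 1/4 − 0.1875 = 0.06251, so n_i ≈ 4.00.

n_i = 4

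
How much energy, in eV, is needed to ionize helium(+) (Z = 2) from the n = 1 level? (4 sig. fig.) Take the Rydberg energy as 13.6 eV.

54.40 eV

E_n = −13.6 Z²/n² = −54.40/n² eV for Z = 2.
E_1 = −54.40/1 = −54.40 eV, so ionization (to E = 0) requires 54.40 eV.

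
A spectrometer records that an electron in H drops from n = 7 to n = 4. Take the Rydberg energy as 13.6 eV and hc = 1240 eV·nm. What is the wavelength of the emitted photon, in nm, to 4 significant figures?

2166 nm

ΔE = 13.60 × (1/4² − 1/7²) = 13.60 × 0.04209 = 0.5724 eV.
λ = hc/ΔE = 1240 / 0.5724 = 2166 nm.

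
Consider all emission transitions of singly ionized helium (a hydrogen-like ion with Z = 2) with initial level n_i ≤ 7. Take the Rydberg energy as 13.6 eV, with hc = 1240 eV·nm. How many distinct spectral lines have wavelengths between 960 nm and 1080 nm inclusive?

1

Enumerate all n_i → n_f pairs with 1 ≤ n_f < n_i ≤ 7 and compute λ = 1240 / [13.6·4·(1/n_f² − 1/n_i²)].
Lines falling in [960, 1080] nm: 5→4 (1013 nm).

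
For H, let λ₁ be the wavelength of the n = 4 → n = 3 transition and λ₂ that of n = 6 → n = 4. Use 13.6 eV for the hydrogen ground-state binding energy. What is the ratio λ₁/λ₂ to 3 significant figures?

0.714

λ ∝ 1/ΔE ∝ 1/(1/n_f² − 1/n_i²), and the Z² and hc factors cancel in the ratio.
λ₁/λ₂ = (1/4² − 1/6²)/(1/3² − 1/4²) = 0.03472/0.04861 = 0.714.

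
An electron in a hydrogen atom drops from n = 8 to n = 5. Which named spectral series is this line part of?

Pfund

The series is set by the lower level: n_f = 5 is the Pfund series.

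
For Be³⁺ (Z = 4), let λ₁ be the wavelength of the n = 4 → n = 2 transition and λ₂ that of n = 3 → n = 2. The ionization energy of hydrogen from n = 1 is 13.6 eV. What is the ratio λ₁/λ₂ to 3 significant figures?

0.741

λ ∝ 1/ΔE ∝ 1/(1/n_f² − 1/n_i²), and the Z² and hc factors cancel in the ratio.
λ₁/λ₂ = (1/2² − 1/3²)/(1/2² − 1/4²) = 0.1389/0.1875 = 0.741.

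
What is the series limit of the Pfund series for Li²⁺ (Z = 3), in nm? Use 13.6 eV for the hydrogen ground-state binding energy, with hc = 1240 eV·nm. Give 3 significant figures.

253 nm

The Pfund series has lower level n_f = 5; the series limit corresponds to n_i → ∞.
ΔE_max = 13.6 × 9 / 5² = 4.896 eV.
λ_min = 1240 / 4.896 = 253 nm.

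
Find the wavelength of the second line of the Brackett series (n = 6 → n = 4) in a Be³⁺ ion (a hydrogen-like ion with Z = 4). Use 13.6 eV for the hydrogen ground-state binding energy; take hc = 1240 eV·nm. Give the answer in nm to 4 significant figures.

164.1 nm

The Brackett series terminates on n_f = 4; the second line has n_i = 4+2 = 6.
ΔE = 217.6 × (1/4² − 1/6²) = 7.556 eV.
λ = 1240 / 7.556 = 164.1 nm.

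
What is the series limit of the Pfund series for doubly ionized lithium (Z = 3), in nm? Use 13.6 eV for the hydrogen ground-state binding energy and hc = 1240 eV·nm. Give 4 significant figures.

The Pfund series has lower level n_f = 5; the series limit corresponds to n_i → ∞.
ΔE_max = 13.6 × 9 / 5² = 4.896 eV.
λ_min = 1240 / 4.896 = 253.3 nm.

253.3 nm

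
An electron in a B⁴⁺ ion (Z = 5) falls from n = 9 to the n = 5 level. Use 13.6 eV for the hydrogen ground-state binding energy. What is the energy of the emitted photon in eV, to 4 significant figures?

The Bohr energies scale as Z², so for Z = 5: E_n = −340.0/n² eV.
E_9 = −340.0/81 = −4.198 eV and E_5 = −340.0/25 = −13.60 eV.
The photon energy is |E_9 − E_5| = 9.402 eV.

9.402 eV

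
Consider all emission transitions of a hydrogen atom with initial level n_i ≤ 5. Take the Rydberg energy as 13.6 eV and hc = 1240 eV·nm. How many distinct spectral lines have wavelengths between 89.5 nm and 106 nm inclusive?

3

Enumerate all n_i → n_f pairs with 1 ≤ n_f < n_i ≤ 5 and compute λ = 1240 / [13.6·1·(1/n_f² − 1/n_i²)].
Lines falling in [89.5, 106] nm: 5→1 (94.98 nm), 4→1 (97.25 nm), 3→1 (102.6 nm).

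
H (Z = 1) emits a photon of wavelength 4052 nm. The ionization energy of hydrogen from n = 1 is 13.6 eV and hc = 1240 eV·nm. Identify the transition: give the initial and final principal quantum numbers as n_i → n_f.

n_i = 5, n_f = 4

The photon energy is ΔE = hc/λ = 1240 / 4052 = 0.3060 eV.
With Z = 1, ΔE = 13.60 × (1/n_f² − 1/n_i²), so 1/n_f² − 1/n_i² = 0.02250.
Trying n_f = 4 gives 1/n_i² = 0.04000, i.e. n_i ≈ 5; this pair matches.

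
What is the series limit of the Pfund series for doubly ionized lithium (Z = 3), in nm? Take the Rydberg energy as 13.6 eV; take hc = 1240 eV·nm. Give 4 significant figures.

The Pfund series has lower level n_f = 5; the series limit corresponds to n_i → ∞.
ΔE_max = 13.6 × 9 / 5² = 4.896 eV.
λ_min = 1240 / 4.896 = 253.3 nm.

253.3 nm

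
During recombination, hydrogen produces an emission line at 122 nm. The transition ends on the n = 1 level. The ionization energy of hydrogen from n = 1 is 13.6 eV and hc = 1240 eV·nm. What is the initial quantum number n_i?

The photon energy is ΔE = hc/λ = 1240 / 122 = 10.16 eV.
With Z = 1, ΔE = 13.60 × (1/n_f² − 1/n_i²), so 1/n_f² − 1/n_i² = 0.7473.
With n_f = 1: 1/n_i² = 1/1 − 0.7473 = 0.2527, so n_i ≈ 1.99.

n_i = 2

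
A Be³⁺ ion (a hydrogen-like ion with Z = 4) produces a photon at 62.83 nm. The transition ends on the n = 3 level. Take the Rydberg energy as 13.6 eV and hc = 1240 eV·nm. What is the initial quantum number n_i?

n_i = 7

The photon energy is ΔE = hc/λ = 1240 / 62.83 = 19.74 eV.
With Z = 4, ΔE = 217.6 × (1/n_f² − 1/n_i²), so 1/n_f² − 1/n_i² = 0.09070.
With n_f = 3: 1/n_i² = 1/9 − 0.09070 = 0.02041, so n_i ≈ 7.00.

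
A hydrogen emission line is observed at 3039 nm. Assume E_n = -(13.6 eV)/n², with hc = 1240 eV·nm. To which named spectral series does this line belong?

ΔE = 1240/3039 = 0.4080 eV.
This matches 13.6 × (1/5² − 1/10²), so n_f = 5: the Pfund series.

Pfund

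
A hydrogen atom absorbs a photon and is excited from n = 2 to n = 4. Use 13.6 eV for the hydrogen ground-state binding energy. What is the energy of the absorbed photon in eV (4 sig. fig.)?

2.550 eV

E_4 = −13.60/16 = −0.8500 eV and E_2 = −13.60/4 = −3.400 eV.
The photon energy is |E_4 − E_2| = 2.550 eV.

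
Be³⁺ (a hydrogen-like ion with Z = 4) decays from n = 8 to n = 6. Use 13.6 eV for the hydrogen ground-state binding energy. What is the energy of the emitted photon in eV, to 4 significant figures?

2.644 eV

The Bohr energies scale as Z², so for Z = 4: E_n = −217.6/n² eV.
E_8 = −217.6/64 = −3.400 eV and E_6 = −217.6/36 = −6.044 eV.
The photon energy is |E_8 − E_6| = 2.644 eV.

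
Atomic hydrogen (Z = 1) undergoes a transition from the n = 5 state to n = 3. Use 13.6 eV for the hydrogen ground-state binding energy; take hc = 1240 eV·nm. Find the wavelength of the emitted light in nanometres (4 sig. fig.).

ΔE = 13.60 × (1/3² − 1/5²) = 13.60 × 0.07111 = 0.9671 eV.
λ = hc/ΔE = 1240 / 0.9671 = 1282 nm.

1282 nm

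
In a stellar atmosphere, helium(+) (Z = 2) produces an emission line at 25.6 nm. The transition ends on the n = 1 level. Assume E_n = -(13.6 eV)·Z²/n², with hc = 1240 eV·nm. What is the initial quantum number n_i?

The photon energy is ΔE = hc/λ = 1240 / 25.6 = 48.44 eV.
With Z = 2, ΔE = 54.40 × (1/n_f² − 1/n_i²), so 1/n_f² − 1/n_i² = 0.8904.
With n_f = 1: 1/n_i² = 1/1 − 0.8904 = 0.1096, so n_i ≈ 3.02.

n_i = 3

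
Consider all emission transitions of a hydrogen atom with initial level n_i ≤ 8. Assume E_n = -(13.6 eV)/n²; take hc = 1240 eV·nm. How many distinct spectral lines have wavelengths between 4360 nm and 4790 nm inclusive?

Enumerate all n_i → n_f pairs with 1 ≤ n_f < n_i ≤ 8 and compute λ = 1240 / [13.6·1·(1/n_f² − 1/n_i²)].
Lines falling in [4360, 4790] nm: 7→5 (4654 nm).

1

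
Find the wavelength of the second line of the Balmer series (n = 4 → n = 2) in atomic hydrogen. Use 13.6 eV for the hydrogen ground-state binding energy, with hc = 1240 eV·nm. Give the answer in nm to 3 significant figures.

The Balmer series terminates on n_f = 2; the second line has n_i = 2+2 = 4.
ΔE = 13.60 × (1/2² − 1/4²) = 2.550 eV.
λ = 1240 / 2.550 = 486 nm.

486 nm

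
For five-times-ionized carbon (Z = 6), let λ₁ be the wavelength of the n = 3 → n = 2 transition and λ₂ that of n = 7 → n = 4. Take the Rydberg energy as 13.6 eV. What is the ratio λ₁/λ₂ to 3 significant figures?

λ ∝ 1/ΔE ∝ 1/(1/n_f² − 1/n_i²), and the Z² and hc factors cancel in the ratio.
λ₁/λ₂ = (1/4² − 1/7²)/(1/2² − 1/3²) = 0.04209/0.1389 = 0.303.

0.303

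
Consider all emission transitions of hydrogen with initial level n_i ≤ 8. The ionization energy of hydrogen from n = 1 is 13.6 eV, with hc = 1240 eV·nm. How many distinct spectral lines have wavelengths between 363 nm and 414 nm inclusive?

Enumerate all n_i → n_f pairs with 1 ≤ n_f < n_i ≤ 8 and compute λ = 1240 / [13.6·1·(1/n_f² − 1/n_i²)].
Lines falling in [363, 414] nm: 8→2 (389.0 nm), 7→2 (397.1 nm), 6→2 (410.3 nm).

3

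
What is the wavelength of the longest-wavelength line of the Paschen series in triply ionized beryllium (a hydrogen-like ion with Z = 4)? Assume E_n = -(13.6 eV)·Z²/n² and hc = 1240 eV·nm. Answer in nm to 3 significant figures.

The Paschen series terminates on n_f = 3; the first line has n_i = 3+1 = 4.
ΔE = 217.6 × (1/3² − 1/4²) = 10.58 eV.
λ = 1240 / 10.58 = 117 nm.

117 nm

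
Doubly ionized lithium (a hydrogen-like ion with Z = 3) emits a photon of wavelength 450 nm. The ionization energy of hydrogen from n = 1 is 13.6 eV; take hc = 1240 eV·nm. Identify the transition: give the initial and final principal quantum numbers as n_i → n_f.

The photon energy is ΔE = hc/λ = 1240 / 450 = 2.756 eV.
With Z = 3, ΔE = 122.4 × (1/n_f² − 1/n_i²), so 1/n_f² − 1/n_i² = 0.02251.
Trying n_f = 4 gives 1/n_i² = 0.03999, i.e. n_i ≈ 5; this pair matches.

n_i = 5, n_f = 4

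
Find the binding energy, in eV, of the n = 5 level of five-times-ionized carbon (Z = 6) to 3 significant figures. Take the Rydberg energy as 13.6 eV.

E_n = −13.6 Z²/n² = −489.6/n² eV for Z = 6.
E_5 = −489.6/25 = −19.6 eV, so ionization (to E = 0) requires 19.6 eV.

19.6 eV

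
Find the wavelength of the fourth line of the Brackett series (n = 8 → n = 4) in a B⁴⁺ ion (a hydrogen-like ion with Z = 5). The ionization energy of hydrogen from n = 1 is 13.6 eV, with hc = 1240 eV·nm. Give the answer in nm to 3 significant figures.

The Brackett series terminates on n_f = 4; the fourth line has n_i = 4+4 = 8.
ΔE = 340.0 × (1/4² − 1/8²) = 15.94 eV.
λ = 1240 / 15.94 = 77.8 nm.

77.8 nm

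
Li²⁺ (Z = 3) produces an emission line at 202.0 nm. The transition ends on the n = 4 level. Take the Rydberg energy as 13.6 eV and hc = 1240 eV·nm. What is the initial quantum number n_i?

n_i = 9

The photon energy is ΔE = hc/λ = 1240 / 202.0 = 6.139 eV.
With Z = 3, ΔE = 122.4 × (1/n_f² − 1/n_i²), so 1/n_f² − 1/n_i² = 0.05015.
With n_f = 4: 1/n_i² = 1/16 − 0.05015 = 0.01235, so n_i ≈ 9.00.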